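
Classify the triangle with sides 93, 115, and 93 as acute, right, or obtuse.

Compare the square of the longest side to the sum of squares of the other two: 93² + 93² = 17298 > 13225 = 115².

acute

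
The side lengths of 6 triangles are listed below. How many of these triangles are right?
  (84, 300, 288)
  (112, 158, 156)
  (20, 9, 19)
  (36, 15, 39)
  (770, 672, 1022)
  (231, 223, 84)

(84,300,288): 84²+288² = 90000 = 300² → right
(112,158,156): 112²+156² = 36880 > 24964 = 158² → acute
(20,9,19): 9²+19² = 442 > 400 = 20² → acute
(36,15,39): 15²+36² = 1521 = 39² → right
(770,672,1022): 672²+770² = 1044484 = 1022² → right
(231,223,84): 84²+223² = 56785 > 53361 = 231² → acute
3 of the 6 are right.

3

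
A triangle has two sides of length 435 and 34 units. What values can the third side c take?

By the triangle inequality, c must be less than 435 + 34 = 469 and greater than |435 − 34| = 401.

401 < c < 469 (units)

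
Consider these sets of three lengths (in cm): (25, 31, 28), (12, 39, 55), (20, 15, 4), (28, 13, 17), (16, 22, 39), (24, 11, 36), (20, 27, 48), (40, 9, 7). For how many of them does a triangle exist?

(25,28,31): 25+28 > 31 → valid
(12,39,55): 12+39 ≤ 55 → not valid
(4,15,20): 4+15 ≤ 20 → not valid
(13,17,28): 13+17 > 28 → valid
(16,22,39): 16+22 ≤ 39 → not valid
(11,24,36): 11+24 ≤ 36 → not valid
(20,27,48): 20+27 ≤ 48 → not valid
(7,9,40): 7+9 ≤ 40 → not valid
2 of the 8 triples form a triangle.

2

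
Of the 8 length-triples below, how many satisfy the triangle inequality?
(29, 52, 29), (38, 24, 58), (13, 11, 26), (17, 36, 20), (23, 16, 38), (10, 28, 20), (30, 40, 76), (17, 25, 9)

6

(29,29,52): 29+29 > 52 → valid
(24,38,58): 24+38 > 58 → valid
(11,13,26): 11+13 ≤ 26 → not valid
(17,20,36): 17+20 > 36 → valid
(16,23,38): 16+23 > 38 → valid
(10,20,28): 10+20 > 28 → valid
(30,40,76): 30+40 ≤ 76 → not valid
(9,17,25): 9+17 > 25 → valid
6 of the 8 triples form a triangle.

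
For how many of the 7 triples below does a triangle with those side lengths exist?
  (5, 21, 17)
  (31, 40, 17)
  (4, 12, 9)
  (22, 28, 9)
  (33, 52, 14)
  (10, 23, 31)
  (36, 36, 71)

(5,17,21): 5+17 > 21 → valid
(17,31,40): 17+31 > 40 → valid
(4,9,12): 4+9 > 12 → valid
(9,22,28): 9+22 > 28 → valid
(14,33,52): 14+33 ≤ 52 → not valid
(10,23,31): 10+23 > 31 → valid
(36,36,71): 36+36 > 71 → valid
6 of the 7 triples form a triangle.

6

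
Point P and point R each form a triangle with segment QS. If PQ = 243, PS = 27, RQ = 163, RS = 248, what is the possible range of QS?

216 < QS < 270

From triangle PQS: |243 − 27| < QS < 243 + 27, i.e. 216 < QS < 270.
From triangle RQS: 85 < QS < 411.
Both must hold, so QS lies in the intersection.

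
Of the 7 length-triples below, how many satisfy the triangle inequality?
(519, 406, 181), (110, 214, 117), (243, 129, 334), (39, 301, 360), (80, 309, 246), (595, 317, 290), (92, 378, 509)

(181,406,519): 181+406 > 519 → valid
(110,117,214): 110+117 > 214 → valid
(129,243,334): 129+243 > 334 → valid
(39,301,360): 39+301 ≤ 360 → not valid
(80,246,309): 80+246 > 309 → valid
(290,317,595): 290+317 > 595 → valid
(92,378,509): 92+378 ≤ 509 → not valid
5 of the 7 triples form a triangle.

5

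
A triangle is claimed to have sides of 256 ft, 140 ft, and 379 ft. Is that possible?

The longest side is 379, and the other two sum to 396.
Since 396 > 379, the triangle inequality holds.

Yes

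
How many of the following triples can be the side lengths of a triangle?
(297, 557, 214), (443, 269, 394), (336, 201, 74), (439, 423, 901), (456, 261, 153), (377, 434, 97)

2

(214,297,557): 214+297 ≤ 557 → not valid
(269,394,443): 269+394 > 443 → valid
(74,201,336): 74+201 ≤ 336 → not valid
(423,439,901): 423+439 ≤ 901 → not valid
(153,261,456): 153+261 ≤ 456 → not valid
(97,377,434): 97+377 > 434 → valid
2 of the 6 triples form a triangle.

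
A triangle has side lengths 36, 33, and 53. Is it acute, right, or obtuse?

Compare the square of the longest side to the sum of squares of the other two: 33² + 36² = 2385 < 2809 = 53².

obtuse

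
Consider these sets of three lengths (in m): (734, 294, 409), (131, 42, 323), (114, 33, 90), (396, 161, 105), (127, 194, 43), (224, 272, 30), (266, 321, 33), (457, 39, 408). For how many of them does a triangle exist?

(294,409,734): 294+409 ≤ 734 → not valid
(42,131,323): 42+131 ≤ 323 → not valid
(33,90,114): 33+90 > 114 → valid
(105,161,396): 105+161 ≤ 396 → not valid
(43,127,194): 43+127 ≤ 194 → not valid
(30,224,272): 30+224 ≤ 272 → not valid
(33,266,321): 33+266 ≤ 321 → not valid
(39,408,457): 39+408 ≤ 457 → not valid
1 of the 8 triples forms a triangle.

1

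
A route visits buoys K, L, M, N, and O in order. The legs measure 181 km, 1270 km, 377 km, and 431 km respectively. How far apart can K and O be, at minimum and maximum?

The maximum is all hops collinear in one direction: 181 + 1270 + 377 + 431 = 2259.
The longest hop is 1270; the others sum to 989. Folding the others back against it leaves at least 1270 − 989 = 281.

281 ≤ KO ≤ 2259 km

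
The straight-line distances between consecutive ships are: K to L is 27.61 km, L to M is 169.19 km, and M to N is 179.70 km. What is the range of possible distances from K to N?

0 ≤ KN ≤ 376.50 km

The maximum is all hops collinear in one direction: 27.61 + 169.19 + 179.70 = 376.50.
The longest hop is 179.70; the others sum to 196.80. Since 179.70 ≤ 196.80, the path can fold back on itself completely, so the minimum distance is 0.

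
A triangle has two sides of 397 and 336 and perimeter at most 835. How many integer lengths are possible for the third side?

Triangle inequality: 61 < x < 733. Perimeter ≤ 835 gives x ≤ 835 − 397 − 336 = 102.
So 61 < x ≤ 102; integers 62 through 102: 41 values.

41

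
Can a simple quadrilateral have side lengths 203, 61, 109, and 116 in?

A quadrilateral exists iff every side is shorter than the sum of the others — equivalently, the longest side is less than the sum of the rest.
Longest side 203 < 286 (sum of the remaining 3), so yes.

Yes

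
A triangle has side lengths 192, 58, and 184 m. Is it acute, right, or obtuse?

Compare the square of the longest side to the sum of squares of the other two: 58² + 184² = 37220 > 36864 = 192².

acute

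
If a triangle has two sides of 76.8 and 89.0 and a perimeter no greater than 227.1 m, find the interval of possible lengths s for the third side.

Triangle inequality alone gives 12.2 < s < 165.8.
The perimeter condition gives s ≤ 227.1 − 76.8 − 89.0 = 61.3.
Intersecting the two: 12.2 < s ≤ 61.3.

12.2 < s ≤ 61.3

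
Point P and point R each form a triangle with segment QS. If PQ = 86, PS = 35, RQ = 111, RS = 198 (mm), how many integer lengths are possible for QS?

33

From triangle PQS: 51 < QS < 121.
From triangle RQS: 87 < QS < 309.
Intersection: 87 < QS < 121, so integers 88 through 120: 33 values.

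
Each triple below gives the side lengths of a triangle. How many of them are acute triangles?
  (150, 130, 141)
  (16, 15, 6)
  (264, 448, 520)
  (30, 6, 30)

(150,130,141): 130²+141² = 36781 > 22500 = 150² → acute
(16,15,6): 6²+15² = 261 > 256 = 16² → acute
(264,448,520): 264²+448² = 270400 = 520² → right
(30,6,30): 6²+30² = 936 > 900 = 30² → acute
3 of the 4 are acute.

3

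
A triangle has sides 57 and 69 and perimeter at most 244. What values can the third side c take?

Triangle inequality alone gives 12 < c < 126.
The perimeter condition gives c ≤ 244 − 57 − 69 = 118.
Intersecting the two: 12 < c ≤ 118.

12 < c ≤ 118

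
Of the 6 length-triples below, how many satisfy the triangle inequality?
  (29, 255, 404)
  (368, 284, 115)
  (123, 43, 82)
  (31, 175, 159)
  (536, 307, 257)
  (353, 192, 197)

5

(29,255,404): 29+255 ≤ 404 → not valid
(115,284,368): 115+284 > 368 → valid
(43,82,123): 43+82 > 123 → valid
(31,159,175): 31+159 > 175 → valid
(257,307,536): 257+307 > 536 → valid
(192,197,353): 192+197 > 353 → valid
5 of the 6 triples form a triangle.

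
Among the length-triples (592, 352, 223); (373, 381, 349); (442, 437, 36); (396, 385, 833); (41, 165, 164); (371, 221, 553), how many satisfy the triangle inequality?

4

(223,352,592): 223+352 ≤ 592 → not valid
(349,373,381): 349+373 > 381 → valid
(36,437,442): 36+437 > 442 → valid
(385,396,833): 385+396 ≤ 833 → not valid
(41,164,165): 41+164 > 165 → valid
(221,371,553): 221+371 > 553 → valid
4 of the 6 triples form a triangle.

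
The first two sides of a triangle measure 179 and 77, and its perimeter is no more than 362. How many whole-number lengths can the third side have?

Triangle inequality: 102 < x < 256. Perimeter ≤ 362 gives x ≤ 362 − 179 − 77 = 106.
So 102 < x ≤ 106; integers 103 through 106: 4 values.

4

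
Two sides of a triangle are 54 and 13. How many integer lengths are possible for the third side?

The third side lies in the open interval (41, 67).
Integers from 42 to 66 inclusive: 66 − 42 + 1 = 25.

25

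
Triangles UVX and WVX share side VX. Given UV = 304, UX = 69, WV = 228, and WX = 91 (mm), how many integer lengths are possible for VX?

83

From triangle UVX: 235 < VX < 373.
From triangle WVX: 137 < VX < 319.
Intersection: 235 < VX < 319, so integers 236 through 318: 83 values.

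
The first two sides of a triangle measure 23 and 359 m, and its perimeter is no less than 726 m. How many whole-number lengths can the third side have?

Triangle inequality: 336 < x < 382. Perimeter ≥ 726 gives x ≥ 726 − 23 − 359 = 344.
So 344 ≤ x < 382; integers 344 through 381: 38 values.

38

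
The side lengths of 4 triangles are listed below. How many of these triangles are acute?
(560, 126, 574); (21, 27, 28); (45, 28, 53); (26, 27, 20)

(560,126,574): 126²+560² = 329476 = 574² → right
(21,27,28): 21²+27² = 1170 > 784 = 28² → acute
(45,28,53): 28²+45² = 2809 = 53² → right
(26,27,20): 20²+26² = 1076 > 729 = 27² → acute
2 of the 4 are acute.

2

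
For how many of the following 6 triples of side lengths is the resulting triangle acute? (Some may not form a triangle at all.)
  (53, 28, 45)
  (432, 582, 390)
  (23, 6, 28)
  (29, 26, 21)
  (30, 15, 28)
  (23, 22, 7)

3

(53,28,45): 28²+45² = 2809 = 53² → right
(432,582,390): 390²+432² = 338724 = 582² → right
(23,6,28): 6²+23² = 565 < 784 = 28² → obtuse
(29,26,21): 21²+26² = 1117 > 841 = 29² → acute
(30,15,28): 15²+28² = 1009 > 900 = 30² → acute
(23,22,7): 7²+22² = 533 > 529 = 23² → acute
3 of the 6 are acute.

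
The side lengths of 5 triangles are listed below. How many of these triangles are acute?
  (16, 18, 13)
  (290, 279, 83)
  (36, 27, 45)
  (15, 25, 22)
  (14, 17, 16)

(16,18,13): 13²+16² = 425 > 324 = 18² → acute
(290,279,83): 83²+279² = 84730 > 84100 = 290² → acute
(36,27,45): 27²+36² = 2025 = 45² → right
(15,25,22): 15²+22² = 709 > 625 = 25² → acute
(14,17,16): 14²+16² = 452 > 289 = 17² → acute
4 of the 5 are acute.

4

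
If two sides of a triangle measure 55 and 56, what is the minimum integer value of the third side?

2

The third side must be strictly greater than |55 − 56| = 1.
The smallest integer above 1 is 2.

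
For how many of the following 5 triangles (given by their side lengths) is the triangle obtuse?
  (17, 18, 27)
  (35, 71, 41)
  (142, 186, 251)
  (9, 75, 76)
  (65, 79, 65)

4

(17,18,27): 17²+18² = 613 < 729 = 27² → obtuse
(35,71,41): 35²+41² = 2906 < 5041 = 71² → obtuse
(142,186,251): 142²+186² = 54760 < 63001 = 251² → obtuse
(9,75,76): 9²+75² = 5706 < 5776 = 76² → obtuse
(65,79,65): 65²+65² = 8450 > 6241 = 79² → acute
4 of the 5 are obtuse.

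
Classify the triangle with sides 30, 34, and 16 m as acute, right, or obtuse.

right

Compare the square of the longest side to the sum of squares of the other two: 16² + 30² = 1156 = 34².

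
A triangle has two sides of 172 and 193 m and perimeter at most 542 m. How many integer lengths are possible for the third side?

156

Triangle inequality: 21 < x < 365. Perimeter ≤ 542 gives x ≤ 542 − 172 − 193 = 177.
So 21 < x ≤ 177; integers 22 through 177: 156 values.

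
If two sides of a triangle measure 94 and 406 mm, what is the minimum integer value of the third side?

313

The third side must be strictly greater than |94 − 406| = 312.
The smallest integer above 312 is 313.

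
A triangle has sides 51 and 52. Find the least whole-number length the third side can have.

The third side must be strictly greater than |51 − 52| = 1.
The smallest integer above 1 is 2.

2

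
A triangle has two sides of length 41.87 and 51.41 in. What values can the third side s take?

9.54 < s < 93.28 (in)

By the triangle inequality, s must be less than 41.87 + 51.41 = 93.28 and greater than |41.87 − 51.41| = 9.54.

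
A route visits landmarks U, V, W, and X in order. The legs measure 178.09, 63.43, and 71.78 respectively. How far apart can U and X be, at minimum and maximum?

The maximum is all hops collinear in one direction: 178.09 + 63.43 + 71.78 = 313.30.
The longest hop is 178.09; the others sum to 135.21. Folding the others back against it leaves at least 178.09 − 135.21 = 42.88.

42.88 ≤ UX ≤ 313.30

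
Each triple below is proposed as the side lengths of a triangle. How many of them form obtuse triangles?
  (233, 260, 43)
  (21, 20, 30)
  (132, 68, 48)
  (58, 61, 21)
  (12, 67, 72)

(233,260,43): 43²+233² = 56138 < 67600 = 260² → obtuse
(21,20,30): 20²+21² = 841 < 900 = 30² → obtuse
(132,68,48): 48+68 ≤ 132, not a triangle
(58,61,21): 21²+58² = 3805 > 3721 = 61² → acute
(12,67,72): 12²+67² = 4633 < 5184 = 72² → obtuse
3 of the 5 are obtuse.

3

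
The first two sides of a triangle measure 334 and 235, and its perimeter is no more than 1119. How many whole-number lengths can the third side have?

451

Triangle inequality: 99 < x < 569. Perimeter ≤ 1119 gives x ≤ 1119 − 334 − 235 = 550.
So 99 < x ≤ 550; integers 100 through 550: 451 values.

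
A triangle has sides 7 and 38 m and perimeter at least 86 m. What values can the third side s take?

Triangle inequality alone gives 31 < s < 45.
The perimeter condition gives s ≥ 86 − 7 − 38 = 41.
Intersecting the two: 41 ≤ s < 45.

41 ≤ s < 45 m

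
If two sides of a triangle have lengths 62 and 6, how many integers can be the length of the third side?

The third side lies in the open interval (56, 68).
Integers from 57 to 67 inclusive: 67 − 57 + 1 = 11.

11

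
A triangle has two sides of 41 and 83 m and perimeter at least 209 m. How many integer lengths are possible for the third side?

39

Triangle inequality: 42 < x < 124. Perimeter ≥ 209 gives x ≥ 209 − 41 − 83 = 85.
So 85 ≤ x < 124; integers 85 through 123: 39 values.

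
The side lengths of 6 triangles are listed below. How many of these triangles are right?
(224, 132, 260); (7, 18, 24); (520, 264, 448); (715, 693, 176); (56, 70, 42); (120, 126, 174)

(224,132,260): 132²+224² = 67600 = 260² → right
(7,18,24): 7²+18² = 373 < 576 = 24² → obtuse
(520,264,448): 264²+448² = 270400 = 520² → right
(715,693,176): 176²+693² = 511225 = 715² → right
(56,70,42): 42²+56² = 4900 = 70² → right
(120,126,174): 120²+126² = 30276 = 174² → right
5 of the 6 are right.

5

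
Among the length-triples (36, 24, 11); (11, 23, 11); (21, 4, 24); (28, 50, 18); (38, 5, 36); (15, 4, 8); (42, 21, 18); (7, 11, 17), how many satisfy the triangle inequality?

3

(11,24,36): 11+24 ≤ 36 → not valid
(11,11,23): 11+11 ≤ 23 → not valid
(4,21,24): 4+21 > 24 → valid
(18,28,50): 18+28 ≤ 50 → not valid
(5,36,38): 5+36 > 38 → valid
(4,8,15): 4+8 ≤ 15 → not valid
(18,21,42): 18+21 ≤ 42 → not valid
(7,11,17): 7+11 > 17 → valid
3 of the 8 triples form a triangle.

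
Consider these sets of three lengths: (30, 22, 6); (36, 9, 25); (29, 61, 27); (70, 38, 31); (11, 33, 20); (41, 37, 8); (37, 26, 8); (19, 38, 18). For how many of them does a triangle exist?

1

(6,22,30): 6+22 ≤ 30 → not valid
(9,25,36): 9+25 ≤ 36 → not valid
(27,29,61): 27+29 ≤ 61 → not valid
(31,38,70): 31+38 ≤ 70 → not valid
(11,20,33): 11+20 ≤ 33 → not valid
(8,37,41): 8+37 > 41 → valid
(8,26,37): 8+26 ≤ 37 → not valid
(18,19,38): 18+19 ≤ 38 → not valid
1 of the 8 triples forms a triangle.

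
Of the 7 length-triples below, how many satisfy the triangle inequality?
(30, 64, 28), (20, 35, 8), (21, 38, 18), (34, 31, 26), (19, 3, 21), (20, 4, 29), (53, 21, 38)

(28,30,64): 28+30 ≤ 64 → not valid
(8,20,35): 8+20 ≤ 35 → not valid
(18,21,38): 18+21 > 38 → valid
(26,31,34): 26+31 > 34 → valid
(3,19,21): 3+19 > 21 → valid
(4,20,29): 4+20 ≤ 29 → not valid
(21,38,53): 21+38 > 53 → valid
4 of the 7 triples form a triangle.

4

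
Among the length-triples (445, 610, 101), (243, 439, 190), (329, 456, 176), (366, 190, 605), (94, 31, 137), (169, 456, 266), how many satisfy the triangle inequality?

(101,445,610): 101+445 ≤ 610 → not valid
(190,243,439): 190+243 ≤ 439 → not valid
(176,329,456): 176+329 > 456 → valid
(190,366,605): 190+366 ≤ 605 → not valid
(31,94,137): 31+94 ≤ 137 → not valid
(169,266,456): 169+266 ≤ 456 → not valid
1 of the 6 triples forms a triangle.

1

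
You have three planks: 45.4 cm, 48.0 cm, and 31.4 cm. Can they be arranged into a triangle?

The longest side is 48.0, and the other two sum to 76.8.
Since 76.8 > 48.0, the triangle inequality holds.

Yes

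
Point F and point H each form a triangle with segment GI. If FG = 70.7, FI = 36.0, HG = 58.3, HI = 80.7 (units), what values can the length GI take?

From triangle FGI: |70.7 − 36.0| < GI < 70.7 + 36.0, i.e. 34.7 < GI < 106.7.
From triangle HGI: 22.4 < GI < 139.0.
Both must hold, so GI lies in the intersection.

34.7 < GI < 106.7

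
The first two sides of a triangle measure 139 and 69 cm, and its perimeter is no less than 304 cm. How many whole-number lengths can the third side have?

Triangle inequality: 70 < x < 208. Perimeter ≥ 304 gives x ≥ 304 − 139 − 69 = 96.
So 96 ≤ x < 208; integers 96 through 207: 112 values.

112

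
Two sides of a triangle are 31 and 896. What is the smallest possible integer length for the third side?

The third side must be strictly greater than |31 − 896| = 865.
The smallest integer above 865 is 866.

866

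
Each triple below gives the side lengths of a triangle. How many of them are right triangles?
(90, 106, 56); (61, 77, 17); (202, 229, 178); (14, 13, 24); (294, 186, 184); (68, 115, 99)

1

(90,106,56): 56²+90² = 11236 = 106² → right
(61,77,17): 17²+61² = 4010 < 5929 = 77² → obtuse
(202,229,178): 178²+202² = 72488 > 52441 = 229² → acute
(14,13,24): 13²+14² = 365 < 576 = 24² → obtuse
(294,186,184): 184²+186² = 68452 < 86436 = 294² → obtuse
(68,115,99): 68²+99² = 14425 > 13225 = 115² → acute
1 of the 6 is right.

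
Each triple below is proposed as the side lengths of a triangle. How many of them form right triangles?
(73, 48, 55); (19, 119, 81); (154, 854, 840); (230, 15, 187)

(73,48,55): 48²+55² = 5329 = 73² → right
(19,119,81): 19+81 ≤ 119, not a triangle
(154,854,840): 154²+840² = 729316 = 854² → right
(230,15,187): 15+187 ≤ 230, not a triangle
2 of the 4 are right.

2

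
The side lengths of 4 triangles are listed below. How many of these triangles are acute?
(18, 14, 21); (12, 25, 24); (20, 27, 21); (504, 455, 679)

(18,14,21): 14²+18² = 520 > 441 = 21² → acute
(12,25,24): 12²+24² = 720 > 625 = 25² → acute
(20,27,21): 20²+21² = 841 > 729 = 27² → acute
(504,455,679): 455²+504² = 461041 = 679² → right
3 of the 4 are acute.

3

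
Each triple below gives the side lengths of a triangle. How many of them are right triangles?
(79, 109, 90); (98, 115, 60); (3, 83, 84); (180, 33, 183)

1

(79,109,90): 79²+90² = 14341 > 11881 = 109² → acute
(98,115,60): 60²+98² = 13204 < 13225 = 115² → obtuse
(3,83,84): 3²+83² = 6898 < 7056 = 84² → obtuse
(180,33,183): 33²+180² = 33489 = 183² → right
1 of the 4 is right.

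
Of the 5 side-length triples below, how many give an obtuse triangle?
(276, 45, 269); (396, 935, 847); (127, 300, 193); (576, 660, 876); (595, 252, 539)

2

(276,45,269): 45²+269² = 74386 < 76176 = 276² → obtuse
(396,935,847): 396²+847² = 874225 = 935² → right
(127,300,193): 127²+193² = 53378 < 90000 = 300² → obtuse
(576,660,876): 576²+660² = 767376 = 876² → right
(595,252,539): 252²+539² = 354025 = 595² → right
2 of the 5 are obtuse.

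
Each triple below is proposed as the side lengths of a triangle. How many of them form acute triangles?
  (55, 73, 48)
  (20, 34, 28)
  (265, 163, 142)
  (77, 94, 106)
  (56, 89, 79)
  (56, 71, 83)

4

(55,73,48): 48²+55² = 5329 = 73² → right
(20,34,28): 20²+28² = 1184 > 1156 = 34² → acute
(265,163,142): 142²+163² = 46733 < 70225 = 265² → obtuse
(77,94,106): 77²+94² = 14765 > 11236 = 106² → acute
(56,89,79): 56²+79² = 9377 > 7921 = 89² → acute
(56,71,83): 56²+71² = 8177 > 6889 = 83² → acute
4 of the 6 are acute.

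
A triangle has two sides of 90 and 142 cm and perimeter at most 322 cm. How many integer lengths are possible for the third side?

Triangle inequality: 52 < x < 232. Perimeter ≤ 322 gives x ≤ 322 − 90 − 142 = 90.
So 52 < x ≤ 90; integers 53 through 90: 38 values.

38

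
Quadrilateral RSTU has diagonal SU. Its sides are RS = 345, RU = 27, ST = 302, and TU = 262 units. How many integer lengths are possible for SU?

From triangle RSU: 318 < SU < 372.
From triangle TSU: 40 < SU < 564.
Intersection: 318 < SU < 372, so integers 319 through 371: 53 values.

53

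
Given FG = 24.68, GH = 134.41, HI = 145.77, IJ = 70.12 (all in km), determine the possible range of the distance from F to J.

0 ≤ FJ ≤ 374.98 km

The maximum is all hops collinear in one direction: 24.68 + 134.41 + 145.77 + 70.12 = 374.98.
The longest hop is 145.77; the others sum to 229.21. Since 145.77 ≤ 229.21, the path can fold back on itself completely, so the minimum distance is 0.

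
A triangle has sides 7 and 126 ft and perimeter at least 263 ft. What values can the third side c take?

130 ≤ c < 133 ft

Triangle inequality alone gives 119 < c < 133.
The perimeter condition gives c ≥ 263 − 7 − 126 = 130.
Intersecting the two: 130 ≤ c < 133.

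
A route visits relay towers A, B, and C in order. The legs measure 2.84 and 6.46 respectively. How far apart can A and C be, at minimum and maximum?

By the triangle inequality, |2.84 − 6.46| ≤ AC ≤ 2.84 + 6.46.

3.62 ≤ AC ≤ 9.30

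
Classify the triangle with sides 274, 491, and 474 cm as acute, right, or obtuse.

Compare the square of the longest side to the sum of squares of the other two: 274² + 474² = 299752 > 241081 = 491².

acute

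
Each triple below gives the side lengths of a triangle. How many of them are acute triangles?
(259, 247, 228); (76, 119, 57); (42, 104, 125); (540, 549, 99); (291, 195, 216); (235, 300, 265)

2

(259,247,228): 228²+247² = 112993 > 67081 = 259² → acute
(76,119,57): 57²+76² = 9025 < 14161 = 119² → obtuse
(42,104,125): 42²+104² = 12580 < 15625 = 125² → obtuse
(540,549,99): 99²+540² = 301401 = 549² → right
(291,195,216): 195²+216² = 84681 = 291² → right
(235,300,265): 235²+265² = 125450 > 90000 = 300² → acute
2 of the 6 are acute.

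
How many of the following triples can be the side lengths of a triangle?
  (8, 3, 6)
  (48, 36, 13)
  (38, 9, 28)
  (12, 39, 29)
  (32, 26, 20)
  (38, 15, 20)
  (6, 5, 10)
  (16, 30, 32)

(3,6,8): 3+6 > 8 → valid
(13,36,48): 13+36 > 48 → valid
(9,28,38): 9+28 ≤ 38 → not valid
(12,29,39): 12+29 > 39 → valid
(20,26,32): 20+26 > 32 → valid
(15,20,38): 15+20 ≤ 38 → not valid
(5,6,10): 5+6 > 10 → valid
(16,30,32): 16+30 > 32 → valid
6 of the 8 triples form a triangle.

6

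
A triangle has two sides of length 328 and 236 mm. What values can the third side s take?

92 < s < 564

By the triangle inequality, s must be less than 328 + 236 = 564 and greater than |328 − 236| = 92.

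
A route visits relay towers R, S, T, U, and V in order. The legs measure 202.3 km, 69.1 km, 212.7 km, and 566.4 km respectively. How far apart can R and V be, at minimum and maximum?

82.3 ≤ RV ≤ 1050.5 km

The maximum is all hops collinear in one direction: 202.3 + 69.1 + 212.7 + 566.4 = 1050.5.
The longest hop is 566.4; the others sum to 484.1. Folding the others back against it leaves at least 566.4 − 484.1 = 82.3.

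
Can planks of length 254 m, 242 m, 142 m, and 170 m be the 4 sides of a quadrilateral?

A quadrilateral exists iff every side is shorter than the sum of the others — equivalently, the longest side is less than the sum of the rest.
Longest side 254 < 554 (sum of the remaining 3), so yes.

Yes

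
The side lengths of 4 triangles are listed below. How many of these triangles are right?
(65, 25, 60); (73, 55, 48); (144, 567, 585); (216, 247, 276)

3

(65,25,60): 25²+60² = 4225 = 65² → right
(73,55,48): 48²+55² = 5329 = 73² → right
(144,567,585): 144²+567² = 342225 = 585² → right
(216,247,276): 216²+247² = 107665 > 76176 = 276² → acute
3 of the 4 are right.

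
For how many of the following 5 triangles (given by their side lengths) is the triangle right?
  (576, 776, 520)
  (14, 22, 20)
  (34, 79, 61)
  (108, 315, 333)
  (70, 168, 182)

(576,776,520): 520²+576² = 602176 = 776² → right
(14,22,20): 14²+20² = 596 > 484 = 22² → acute
(34,79,61): 34²+61² = 4877 < 6241 = 79² → obtuse
(108,315,333): 108²+315² = 110889 = 333² → right
(70,168,182): 70²+168² = 33124 = 182² → right
3 of the 5 are right.

3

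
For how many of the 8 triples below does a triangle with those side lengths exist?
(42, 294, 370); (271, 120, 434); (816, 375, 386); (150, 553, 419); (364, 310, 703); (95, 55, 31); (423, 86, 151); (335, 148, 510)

(42,294,370): 42+294 ≤ 370 → not valid
(120,271,434): 120+271 ≤ 434 → not valid
(375,386,816): 375+386 ≤ 816 → not valid
(150,419,553): 150+419 > 553 → valid
(310,364,703): 310+364 ≤ 703 → not valid
(31,55,95): 31+55 ≤ 95 → not valid
(86,151,423): 86+151 ≤ 423 → not valid
(148,335,510): 148+335 ≤ 510 → not valid
1 of the 8 triples forms a triangle.

1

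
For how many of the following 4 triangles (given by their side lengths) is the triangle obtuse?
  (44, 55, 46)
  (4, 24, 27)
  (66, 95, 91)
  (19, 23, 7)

(44,55,46): 44²+46² = 4052 > 3025 = 55² → acute
(4,24,27): 4²+24² = 592 < 729 = 27² → obtuse
(66,95,91): 66²+91² = 12637 > 9025 = 95² → acute
(19,23,7): 7²+19² = 410 < 529 = 23² → obtuse
2 of the 4 are obtuse.

2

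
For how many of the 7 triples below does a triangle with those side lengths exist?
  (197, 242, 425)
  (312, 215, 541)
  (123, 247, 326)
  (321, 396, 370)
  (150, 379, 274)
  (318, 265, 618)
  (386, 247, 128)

4

(197,242,425): 197+242 > 425 → valid
(215,312,541): 215+312 ≤ 541 → not valid
(123,247,326): 123+247 > 326 → valid
(321,370,396): 321+370 > 396 → valid
(150,274,379): 150+274 > 379 → valid
(265,318,618): 265+318 ≤ 618 → not valid
(128,247,386): 128+247 ≤ 386 → not valid
4 of the 7 triples form a triangle.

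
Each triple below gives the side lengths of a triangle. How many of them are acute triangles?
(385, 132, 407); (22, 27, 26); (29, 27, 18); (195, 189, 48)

2

(385,132,407): 132²+385² = 165649 = 407² → right
(22,27,26): 22²+26² = 1160 > 729 = 27² → acute
(29,27,18): 18²+27² = 1053 > 841 = 29² → acute
(195,189,48): 48²+189² = 38025 = 195² → right
2 of the 4 are acute.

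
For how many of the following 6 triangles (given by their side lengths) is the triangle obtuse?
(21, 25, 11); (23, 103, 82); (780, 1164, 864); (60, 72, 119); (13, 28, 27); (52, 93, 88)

(21,25,11): 11²+21² = 562 < 625 = 25² → obtuse
(23,103,82): 23²+82² = 7253 < 10609 = 103² → obtuse
(780,1164,864): 780²+864² = 1354896 = 1164² → right
(60,72,119): 60²+72² = 8784 < 14161 = 119² → obtuse
(13,28,27): 13²+27² = 898 > 784 = 28² → acute
(52,93,88): 52²+88² = 10448 > 8649 = 93² → acute
3 of the 6 are obtuse.

3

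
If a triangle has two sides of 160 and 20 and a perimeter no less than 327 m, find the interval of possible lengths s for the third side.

147 ≤ s < 180

Triangle inequality alone gives 140 < s < 180.
The perimeter condition gives s ≥ 327 − 160 − 20 = 147.
Intersecting the two: 147 ≤ s < 180.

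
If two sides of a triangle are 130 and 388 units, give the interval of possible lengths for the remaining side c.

By the triangle inequality, c must be less than 130 + 388 = 518 and greater than |130 − 388| = 258.

258 < c < 518 (units)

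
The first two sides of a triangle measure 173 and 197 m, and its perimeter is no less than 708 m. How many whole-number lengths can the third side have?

32

Triangle inequality: 24 < x < 370. Perimeter ≥ 708 gives x ≥ 708 − 173 − 197 = 338.
So 338 ≤ x < 370; integers 338 through 369: 32 values.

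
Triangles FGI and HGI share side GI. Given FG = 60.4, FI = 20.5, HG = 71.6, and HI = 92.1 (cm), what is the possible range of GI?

From triangle FGI: |60.4 − 20.5| < GI < 60.4 + 20.5, i.e. 39.9 < GI < 80.9.
From triangle HGI: 20.5 < GI < 163.7.
Both must hold, so GI lies in the intersection.

39.9 < GI < 80.9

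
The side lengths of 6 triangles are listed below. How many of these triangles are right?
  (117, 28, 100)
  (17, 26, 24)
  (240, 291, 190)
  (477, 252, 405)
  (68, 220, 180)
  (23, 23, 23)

(117,28,100): 28²+100² = 10784 < 13689 = 117² → obtuse
(17,26,24): 17²+24² = 865 > 676 = 26² → acute
(240,291,190): 190²+240² = 93700 > 84681 = 291² → acute
(477,252,405): 252²+405² = 227529 = 477² → right
(68,220,180): 68²+180² = 37024 < 48400 = 220² → obtuse
(23,23,23): 23²+23² = 1058 > 529 = 23² → acute
1 of the 6 is right.

1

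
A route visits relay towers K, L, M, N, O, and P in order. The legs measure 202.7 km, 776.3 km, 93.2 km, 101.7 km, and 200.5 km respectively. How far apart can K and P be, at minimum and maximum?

The maximum is all hops collinear in one direction: 202.7 + 776.3 + 93.2 + 101.7 + 200.5 = 1374.4.
The longest hop is 776.3; the others sum to 598.1. Folding the others back against it leaves at least 776.3 − 598.1 = 178.2.

178.2 ≤ KP ≤ 1374.4 km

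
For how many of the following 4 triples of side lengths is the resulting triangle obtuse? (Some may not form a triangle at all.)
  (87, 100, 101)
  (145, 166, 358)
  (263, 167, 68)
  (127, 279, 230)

(87,100,101): 87²+100² = 17569 > 10201 = 101² → acute
(145,166,358): 145+166 ≤ 358, not a triangle
(263,167,68): 68+167 ≤ 263, not a triangle
(127,279,230): 127²+230² = 69029 < 77841 = 279² → obtuse
1 of the 4 is obtuse.

1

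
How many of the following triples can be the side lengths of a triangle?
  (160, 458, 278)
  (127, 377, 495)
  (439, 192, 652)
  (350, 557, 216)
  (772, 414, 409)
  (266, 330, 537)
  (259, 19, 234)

(160,278,458): 160+278 ≤ 458 → not valid
(127,377,495): 127+377 > 495 → valid
(192,439,652): 192+439 ≤ 652 → not valid
(216,350,557): 216+350 > 557 → valid
(409,414,772): 409+414 > 772 → valid
(266,330,537): 266+330 > 537 → valid
(19,234,259): 19+234 ≤ 259 → not valid
4 of the 7 triples form a triangle.

4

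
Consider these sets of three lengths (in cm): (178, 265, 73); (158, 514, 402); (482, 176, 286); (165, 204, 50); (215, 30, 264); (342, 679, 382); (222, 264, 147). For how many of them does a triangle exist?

4

(73,178,265): 73+178 ≤ 265 → not valid
(158,402,514): 158+402 > 514 → valid
(176,286,482): 176+286 ≤ 482 → not valid
(50,165,204): 50+165 > 204 → valid
(30,215,264): 30+215 ≤ 264 → not valid
(342,382,679): 342+382 > 679 → valid
(147,222,264): 147+222 > 264 → valid
4 of the 7 triples form a triangle.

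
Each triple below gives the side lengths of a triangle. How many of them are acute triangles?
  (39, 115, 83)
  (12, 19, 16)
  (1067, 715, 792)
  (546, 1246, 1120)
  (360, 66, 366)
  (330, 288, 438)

(39,115,83): 39²+83² = 8410 < 13225 = 115² → obtuse
(12,19,16): 12²+16² = 400 > 361 = 19² → acute
(1067,715,792): 715²+792² = 1138489 = 1067² → right
(546,1246,1120): 546²+1120² = 1552516 = 1246² → right
(360,66,366): 66²+360² = 133956 = 366² → right
(330,288,438): 288²+330² = 191844 = 438² → right
1 of the 6 is acute.

1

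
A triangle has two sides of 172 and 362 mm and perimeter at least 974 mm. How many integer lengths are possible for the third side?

Triangle inequality: 190 < x < 534. Perimeter ≥ 974 gives x ≥ 974 − 172 − 362 = 440.
So 440 ≤ x < 534; integers 440 through 533: 94 values.

94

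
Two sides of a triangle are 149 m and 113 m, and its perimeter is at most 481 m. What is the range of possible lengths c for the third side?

36 < c ≤ 219 m

Triangle inequality alone gives 36 < c < 262.
The perimeter condition gives c ≤ 481 − 149 − 113 = 219.
Intersecting the two: 36 < c ≤ 219.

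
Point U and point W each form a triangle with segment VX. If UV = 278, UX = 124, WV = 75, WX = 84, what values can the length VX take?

154 < VX < 159

From triangle UVX: |278 − 124| < VX < 278 + 124, i.e. 154 < VX < 402.
From triangle WVX: 9 < VX < 159.
Both must hold, so VX lies in the intersection.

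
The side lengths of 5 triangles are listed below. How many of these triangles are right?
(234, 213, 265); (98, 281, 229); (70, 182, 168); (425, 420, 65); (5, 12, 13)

3

(234,213,265): 213²+234² = 100125 > 70225 = 265² → acute
(98,281,229): 98²+229² = 62045 < 78961 = 281² → obtuse
(70,182,168): 70²+168² = 33124 = 182² → right
(425,420,65): 65²+420² = 180625 = 425² → right
(5,12,13): 5²+12² = 169 = 13² → right
3 of the 5 are right.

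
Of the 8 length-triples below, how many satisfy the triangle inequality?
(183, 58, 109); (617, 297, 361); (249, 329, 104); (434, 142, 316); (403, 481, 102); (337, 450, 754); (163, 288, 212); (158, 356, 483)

(58,109,183): 58+109 ≤ 183 → not valid
(297,361,617): 297+361 > 617 → valid
(104,249,329): 104+249 > 329 → valid
(142,316,434): 142+316 > 434 → valid
(102,403,481): 102+403 > 481 → valid
(337,450,754): 337+450 > 754 → valid
(163,212,288): 163+212 > 288 → valid
(158,356,483): 158+356 > 483 → valid
7 of the 8 triples form a triangle.

7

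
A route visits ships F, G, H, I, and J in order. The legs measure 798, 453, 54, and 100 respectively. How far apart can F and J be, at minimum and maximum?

The maximum is all hops collinear in one direction: 798 + 453 + 54 + 100 = 1405.
The longest hop is 798; the others sum to 607. Folding the others back against it leaves at least 798 − 607 = 191.

191 ≤ FJ ≤ 1405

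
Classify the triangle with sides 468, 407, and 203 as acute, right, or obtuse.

obtuse

Compare the square of the longest side to the sum of squares of the other two: 203² + 407² = 206858 < 219024 = 468².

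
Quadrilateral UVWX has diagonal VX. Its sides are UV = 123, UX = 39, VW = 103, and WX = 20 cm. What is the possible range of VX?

84 < VX < 123

From triangle UVX: |123 − 39| < VX < 123 + 39, i.e. 84 < VX < 162.
From triangle WVX: 83 < VX < 123.
Both must hold, so VX lies in the intersection.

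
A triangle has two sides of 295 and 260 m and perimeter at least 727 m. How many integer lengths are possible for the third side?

383

Triangle inequality: 35 < x < 555. Perimeter ≥ 727 gives x ≥ 727 − 295 − 260 = 172.
So 172 ≤ x < 555; integers 172 through 554: 383 values.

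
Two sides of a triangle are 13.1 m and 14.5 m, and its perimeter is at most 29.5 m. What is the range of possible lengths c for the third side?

1.4 < c ≤ 1.9

Triangle inequality alone gives 1.4 < c < 27.6.
The perimeter condition gives c ≤ 29.5 − 13.1 − 14.5 = 1.9.
Intersecting the two: 1.4 < c ≤ 1.9.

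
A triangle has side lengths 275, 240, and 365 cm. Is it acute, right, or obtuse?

Compare the square of the longest side to the sum of squares of the other two: 240² + 275² = 133225 = 365².

right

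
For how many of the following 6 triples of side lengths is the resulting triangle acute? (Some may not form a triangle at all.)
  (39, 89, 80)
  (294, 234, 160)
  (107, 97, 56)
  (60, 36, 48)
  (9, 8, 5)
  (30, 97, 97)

(39,89,80): 39²+80² = 7921 = 89² → right
(294,234,160): 160²+234² = 80356 < 86436 = 294² → obtuse
(107,97,56): 56²+97² = 12545 > 11449 = 107² → acute
(60,36,48): 36²+48² = 3600 = 60² → right
(9,8,5): 5²+8² = 89 > 81 = 9² → acute
(30,97,97): 30²+97² = 10309 > 9409 = 97² → acute
3 of the 6 are acute.

3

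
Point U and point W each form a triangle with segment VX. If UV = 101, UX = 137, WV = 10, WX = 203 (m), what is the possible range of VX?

From triangle UVX: |101 − 137| < VX < 101 + 137, i.e. 36 < VX < 238.
From triangle WVX: 193 < VX < 213.
Both must hold, so VX lies in the intersection.

193 < VX < 213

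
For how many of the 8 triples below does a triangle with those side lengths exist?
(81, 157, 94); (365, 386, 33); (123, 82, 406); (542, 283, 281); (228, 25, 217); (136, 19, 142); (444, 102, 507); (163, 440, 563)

7

(81,94,157): 81+94 > 157 → valid
(33,365,386): 33+365 > 386 → valid
(82,123,406): 82+123 ≤ 406 → not valid
(281,283,542): 281+283 > 542 → valid
(25,217,228): 25+217 > 228 → valid
(19,136,142): 19+136 > 142 → valid
(102,444,507): 102+444 > 507 → valid
(163,440,563): 163+440 > 563 → valid
7 of the 8 triples form a triangle.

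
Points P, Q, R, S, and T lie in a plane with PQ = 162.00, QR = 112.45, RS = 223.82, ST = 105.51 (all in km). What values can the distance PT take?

The maximum is all hops collinear in one direction: 162.00 + 112.45 + 223.82 + 105.51 = 603.78.
The longest hop is 223.82; the others sum to 379.96. Since 223.82 ≤ 379.96, the path can fold back on itself completely, so the minimum distance is 0.

0 ≤ PT ≤ 603.78 km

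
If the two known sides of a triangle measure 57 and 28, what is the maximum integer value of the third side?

The third side must be strictly less than 57 + 28 = 85.
The largest integer below 85 is 84.

84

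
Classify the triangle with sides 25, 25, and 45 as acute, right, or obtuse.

Compare the square of the longest side to the sum of squares of the other two: 25² + 25² = 1250 < 2025 = 45².

obtuse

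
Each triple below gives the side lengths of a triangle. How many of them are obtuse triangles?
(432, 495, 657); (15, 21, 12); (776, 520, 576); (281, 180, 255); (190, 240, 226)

(432,495,657): 432²+495² = 431649 = 657² → right
(15,21,12): 12²+15² = 369 < 441 = 21² → obtuse
(776,520,576): 520²+576² = 602176 = 776² → right
(281,180,255): 180²+255² = 97425 > 78961 = 281² → acute
(190,240,226): 190²+226² = 87176 > 57600 = 240² → acute
1 of the 5 is obtuse.

1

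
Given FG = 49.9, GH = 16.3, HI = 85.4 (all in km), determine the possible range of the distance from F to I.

19.2 ≤ FI ≤ 151.6 km

The maximum is all hops collinear in one direction: 49.9 + 16.3 + 85.4 = 151.6.
The longest hop is 85.4; the others sum to 66.2. Folding the others back against it leaves at least 85.4 − 66.2 = 19.2.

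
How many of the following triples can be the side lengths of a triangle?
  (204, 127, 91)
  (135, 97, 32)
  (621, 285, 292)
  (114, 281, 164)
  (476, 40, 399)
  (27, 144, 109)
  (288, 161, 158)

2

(91,127,204): 91+127 > 204 → valid
(32,97,135): 32+97 ≤ 135 → not valid
(285,292,621): 285+292 ≤ 621 → not valid
(114,164,281): 114+164 ≤ 281 → not valid
(40,399,476): 40+399 ≤ 476 → not valid
(27,109,144): 27+109 ≤ 144 → not valid
(158,161,288): 158+161 > 288 → valid
2 of the 7 triples form a triangle.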